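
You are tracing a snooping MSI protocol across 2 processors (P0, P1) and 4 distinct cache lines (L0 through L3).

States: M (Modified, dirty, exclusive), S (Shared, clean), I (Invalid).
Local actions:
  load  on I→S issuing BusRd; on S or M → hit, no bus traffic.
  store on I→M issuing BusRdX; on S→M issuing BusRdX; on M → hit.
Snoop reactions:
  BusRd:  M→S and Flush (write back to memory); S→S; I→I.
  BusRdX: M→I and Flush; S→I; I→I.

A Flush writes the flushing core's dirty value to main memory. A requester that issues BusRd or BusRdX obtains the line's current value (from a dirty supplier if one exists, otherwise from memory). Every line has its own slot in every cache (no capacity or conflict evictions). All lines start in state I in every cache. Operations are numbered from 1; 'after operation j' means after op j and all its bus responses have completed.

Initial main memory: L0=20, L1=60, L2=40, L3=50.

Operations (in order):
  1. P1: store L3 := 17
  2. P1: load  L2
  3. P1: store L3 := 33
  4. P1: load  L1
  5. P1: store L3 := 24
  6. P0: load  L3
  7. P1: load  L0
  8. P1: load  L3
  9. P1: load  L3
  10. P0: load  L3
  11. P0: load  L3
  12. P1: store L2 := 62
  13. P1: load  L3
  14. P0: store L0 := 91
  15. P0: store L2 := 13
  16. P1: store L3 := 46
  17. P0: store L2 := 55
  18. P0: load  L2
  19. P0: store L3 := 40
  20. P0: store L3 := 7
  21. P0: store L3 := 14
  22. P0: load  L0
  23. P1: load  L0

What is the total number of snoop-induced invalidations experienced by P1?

1. P1: store L3 := 17  bus=[BusRdX]  L3: P0=I P1=M  mem[L3]=50
2. P1: load  L2  bus=[BusRd]  L2: P0=I P1=S  mem[L2]=40
3. P1: store L3 := 33  bus=[-]  L3: P0=I P1=M  mem[L3]=50
4. P1: load  L1  bus=[BusRd]  L1: P0=I P1=S  mem[L1]=60
5. P1: store L3 := 24  bus=[-]  L3: P0=I P1=M  mem[L3]=50
6. P0: load  L3  bus=[BusRd,Flush]  L3: P0=S P1=S  mem[L3]=24
7. P1: load  L0  bus=[BusRd]  L0: P0=I P1=S  mem[L0]=20
8. P1: load  L3  bus=[-]  L3: P0=S P1=S  mem[L3]=24
9. P1: load  L3  bus=[-]  L3: P0=S P1=S  mem[L3]=24
10. P0: load  L3  bus=[-]  L3: P0=S P1=S  mem[L3]=24
11. P0: load  L3  bus=[-]  L3: P0=S P1=S  mem[L3]=24
12. P1: store L2 := 62  bus=[BusRdX]  L2: P0=I P1=M  mem[L2]=40
13. P1: load  L3  bus=[-]  L3: P0=S P1=S  mem[L3]=24
14. P0: store L0 := 91  bus=[BusRdX]  L0: P0=M P1=I  mem[L0]=20
15. P0: store L2 := 13  bus=[BusRdX,Flush]  L2: P0=M P1=I  mem[L2]=62
16. P1: store L3 := 46  bus=[BusRdX]  L3: P0=I P1=M  mem[L3]=24
17. P0: store L2 := 55  bus=[-]  L2: P0=M P1=I  mem[L2]=62
18. P0: load  L2  bus=[-]  L2: P0=M P1=I  mem[L2]=62
19. P0: store L3 := 40  bus=[BusRdX,Flush]  L3: P0=M P1=I  mem[L3]=46
20. P0: store L3 := 7  bus=[-]  L3: P0=M P1=I  mem[L3]=46
21. P0: store L3 := 14  bus=[-]  L3: P0=M P1=I  mem[L3]=46
22. P0: load  L0  bus=[-]  L0: P0=M P1=I  mem[L0]=20
23. P1: load  L0  bus=[BusRd,Flush]  L0: P0=S P1=S  mem[L0]=91

invalidations = 3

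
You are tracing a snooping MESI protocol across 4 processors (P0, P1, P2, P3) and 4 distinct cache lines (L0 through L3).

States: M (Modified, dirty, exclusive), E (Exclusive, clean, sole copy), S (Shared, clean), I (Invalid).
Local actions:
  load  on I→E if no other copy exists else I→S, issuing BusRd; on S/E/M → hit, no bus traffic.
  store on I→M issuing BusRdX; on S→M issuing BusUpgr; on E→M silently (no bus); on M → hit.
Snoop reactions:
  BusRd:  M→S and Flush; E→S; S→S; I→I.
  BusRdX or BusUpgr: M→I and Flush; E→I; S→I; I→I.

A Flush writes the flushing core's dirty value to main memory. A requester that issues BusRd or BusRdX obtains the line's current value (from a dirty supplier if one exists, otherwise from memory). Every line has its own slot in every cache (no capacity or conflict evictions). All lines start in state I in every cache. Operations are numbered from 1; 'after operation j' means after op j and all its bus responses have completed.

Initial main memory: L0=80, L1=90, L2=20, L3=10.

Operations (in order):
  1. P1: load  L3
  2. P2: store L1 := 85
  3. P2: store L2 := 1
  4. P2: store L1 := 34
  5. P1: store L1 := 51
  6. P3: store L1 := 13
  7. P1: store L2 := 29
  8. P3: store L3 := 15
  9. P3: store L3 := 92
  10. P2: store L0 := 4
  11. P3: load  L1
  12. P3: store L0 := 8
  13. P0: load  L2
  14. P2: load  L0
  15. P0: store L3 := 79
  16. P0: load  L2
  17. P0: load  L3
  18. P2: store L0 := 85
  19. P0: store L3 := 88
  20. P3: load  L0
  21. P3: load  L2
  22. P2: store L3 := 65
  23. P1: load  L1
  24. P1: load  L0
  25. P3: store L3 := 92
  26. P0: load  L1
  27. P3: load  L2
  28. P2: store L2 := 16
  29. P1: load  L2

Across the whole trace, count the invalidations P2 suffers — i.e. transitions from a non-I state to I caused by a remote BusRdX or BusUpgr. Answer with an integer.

invalidations = 4

[1] P1: load  L3 | P0:I, P1:E(10), P2:I, P3:I | bus: BusRd
[2] P2: store L1 := 85 | P0:I, P1:I, P2:M(85), P3:I | bus: BusRdX
[3] P2: store L2 := 1 | P0:I, P1:I, P2:M(1), P3:I | bus: BusRdX
[4] P2: store L1 := 34 | P0:I, P1:I, P2:M(34), P3:I | bus: none
[5] P1: store L1 := 51 | P0:I, P1:M(51), P2:I, P3:I | bus: BusRdX,Flush
[6] P3: store L1 := 13 | P0:I, P1:I, P2:I, P3:M(13) | bus: BusRdX,Flush
[7] P1: store L2 := 29 | P0:I, P1:M(29), P2:I, P3:I | bus: BusRdX,Flush
[8] P3: store L3 := 15 | P0:I, P1:I, P2:I, P3:M(15) | bus: BusRdX
[9] P3: store L3 := 92 | P0:I, P1:I, P2:I, P3:M(92) | bus: none
[10] P2: store L0 := 4 | P0:I, P1:I, P2:M(4), P3:I | bus: BusRdX
[11] P3: load  L1 | P0:I, P1:I, P2:I, P3:M(13) | bus: none
[12] P3: store L0 := 8 | P0:I, P1:I, P2:I, P3:M(8) | bus: BusRdX,Flush
[13] P0: load  L2 | P0:S(29), P1:S(29), P2:I, P3:I | bus: BusRd,Flush
[14] P2: load  L0 | P0:I, P1:I, P2:S(8), P3:S(8) | bus: BusRd,Flush
[15] P0: store L3 := 79 | P0:M(79), P1:I, P2:I, P3:I | bus: BusRdX,Flush
[16] P0: load  L2 | P0:S(29), P1:S(29), P2:I, P3:I | bus: none
[17] P0: load  L3 | P0:M(79), P1:I, P2:I, P3:I | bus: none
[18] P2: store L0 := 85 | P0:I, P1:I, P2:M(85), P3:I | bus: BusUpgr
[19] P0: store L3 := 88 | P0:M(88), P1:I, P2:I, P3:I | bus: none
[20] P3: load  L0 | P0:I, P1:I, P2:S(85), P3:S(85) | bus: BusRd,Flush
[21] P3: load  L2 | P0:S(29), P1:S(29), P2:I, P3:S(29) | bus: BusRd
[22] P2: store L3 := 65 | P0:I, P1:I, P2:M(65), P3:I | bus: BusRdX,Flush
[23] P1: load  L1 | P0:I, P1:S(13), P2:I, P3:S(13) | bus: BusRd,Flush
[24] P1: load  L0 | P0:I, P1:S(85), P2:S(85), P3:S(85) | bus: BusRd
[25] P3: store L3 := 92 | P0:I, P1:I, P2:I, P3:M(92) | bus: BusRdX,Flush
[26] P0: load  L1 | P0:S(13), P1:S(13), P2:I, P3:S(13) | bus: BusRd
[27] P3: load  L2 | P0:S(29), P1:S(29), P2:I, P3:S(29) | bus: none
[28] P2: store L2 := 16 | P0:I, P1:I, P2:M(16), P3:I | bus: BusRdX
[29] P1: load  L2 | P0:I, P1:S(16), P2:S(16), P3:I | bus: BusRd,Flush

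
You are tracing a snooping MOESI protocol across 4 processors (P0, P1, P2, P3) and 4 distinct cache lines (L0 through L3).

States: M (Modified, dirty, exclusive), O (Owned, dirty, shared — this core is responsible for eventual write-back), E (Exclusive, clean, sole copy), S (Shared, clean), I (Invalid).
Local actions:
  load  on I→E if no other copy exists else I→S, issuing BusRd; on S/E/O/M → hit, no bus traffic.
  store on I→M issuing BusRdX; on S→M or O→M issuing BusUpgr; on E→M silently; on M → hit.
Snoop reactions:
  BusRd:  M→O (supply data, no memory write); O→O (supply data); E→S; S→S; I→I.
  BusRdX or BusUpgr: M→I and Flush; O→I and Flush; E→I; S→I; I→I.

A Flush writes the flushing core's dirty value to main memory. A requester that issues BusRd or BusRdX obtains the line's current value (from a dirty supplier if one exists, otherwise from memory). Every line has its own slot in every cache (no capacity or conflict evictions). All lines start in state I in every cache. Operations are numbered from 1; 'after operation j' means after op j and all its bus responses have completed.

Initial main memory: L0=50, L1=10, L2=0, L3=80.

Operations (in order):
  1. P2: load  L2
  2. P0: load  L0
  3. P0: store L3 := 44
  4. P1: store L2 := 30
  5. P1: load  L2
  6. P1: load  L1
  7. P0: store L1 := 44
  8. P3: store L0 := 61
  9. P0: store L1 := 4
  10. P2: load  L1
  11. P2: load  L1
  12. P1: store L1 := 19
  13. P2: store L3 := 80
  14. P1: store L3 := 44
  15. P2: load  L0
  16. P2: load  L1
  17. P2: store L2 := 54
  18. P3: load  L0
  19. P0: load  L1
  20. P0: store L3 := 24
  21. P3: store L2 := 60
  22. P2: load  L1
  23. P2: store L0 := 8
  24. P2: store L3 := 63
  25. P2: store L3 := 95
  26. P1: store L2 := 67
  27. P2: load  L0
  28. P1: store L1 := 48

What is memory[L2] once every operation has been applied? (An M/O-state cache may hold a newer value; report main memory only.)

[1] P2: load  L2 | P0:I, P1:I, P2:E(0), P3:I | bus: BusRd
[2] P0: load  L0 | P0:E(50), P1:I, P2:I, P3:I | bus: BusRd
[3] P0: store L3 := 44 | P0:M(44), P1:I, P2:I, P3:I | bus: BusRdX
[4] P1: store L2 := 30 | P0:I, P1:M(30), P2:I, P3:I | bus: BusRdX
[5] P1: load  L2 | P0:I, P1:M(30), P2:I, P3:I | bus: none
[6] P1: load  L1 | P0:I, P1:E(10), P2:I, P3:I | bus: BusRd
[7] P0: store L1 := 44 | P0:M(44), P1:I, P2:I, P3:I | bus: BusRdX
[8] P3: store L0 := 61 | P0:I, P1:I, P2:I, P3:M(61) | bus: BusRdX
[9] P0: store L1 := 4 | P0:M(4), P1:I, P2:I, P3:I | bus: none
[10] P2: load  L1 | P0:O(4), P1:I, P2:S(4), P3:I | bus: BusRd
[11] P2: load  L1 | P0:O(4), P1:I, P2:S(4), P3:I | bus: none
[12] P1: store L1 := 19 | P0:I, P1:M(19), P2:I, P3:I | bus: BusRdX,Flush
[13] P2: store L3 := 80 | P0:I, P1:I, P2:M(80), P3:I | bus: BusRdX,Flush
[14] P1: store L3 := 44 | P0:I, P1:M(44), P2:I, P3:I | bus: BusRdX,Flush
[15] P2: load  L0 | P0:I, P1:I, P2:S(61), P3:O(61) | bus: BusRd
[16] P2: load  L1 | P0:I, P1:O(19), P2:S(19), P3:I | bus: BusRd
[17] P2: store L2 := 54 | P0:I, P1:I, P2:M(54), P3:I | bus: BusRdX,Flush
[18] P3: load  L0 | P0:I, P1:I, P2:S(61), P3:O(61) | bus: none
[19] P0: load  L1 | P0:S(19), P1:O(19), P2:S(19), P3:I | bus: BusRd
[20] P0: store L3 := 24 | P0:M(24), P1:I, P2:I, P3:I | bus: BusRdX,Flush
[21] P3: store L2 := 60 | P0:I, P1:I, P2:I, P3:M(60) | bus: BusRdX,Flush
[22] P2: load  L1 | P0:S(19), P1:O(19), P2:S(19), P3:I | bus: none
[23] P2: store L0 := 8 | P0:I, P1:I, P2:M(8), P3:I | bus: BusUpgr,Flush
[24] P2: store L3 := 63 | P0:I, P1:I, P2:M(63), P3:I | bus: BusRdX,Flush
[25] P2: store L3 := 95 | P0:I, P1:I, P2:M(95), P3:I | bus: none
[26] P1: store L2 := 67 | P0:I, P1:M(67), P2:I, P3:I | bus: BusRdX,Flush
[27] P2: load  L0 | P0:I, P1:I, P2:M(8), P3:I | bus: none
[28] P1: store L1 := 48 | P0:I, P1:M(48), P2:I, P3:I | bus: BusUpgr

memory[L2] = 60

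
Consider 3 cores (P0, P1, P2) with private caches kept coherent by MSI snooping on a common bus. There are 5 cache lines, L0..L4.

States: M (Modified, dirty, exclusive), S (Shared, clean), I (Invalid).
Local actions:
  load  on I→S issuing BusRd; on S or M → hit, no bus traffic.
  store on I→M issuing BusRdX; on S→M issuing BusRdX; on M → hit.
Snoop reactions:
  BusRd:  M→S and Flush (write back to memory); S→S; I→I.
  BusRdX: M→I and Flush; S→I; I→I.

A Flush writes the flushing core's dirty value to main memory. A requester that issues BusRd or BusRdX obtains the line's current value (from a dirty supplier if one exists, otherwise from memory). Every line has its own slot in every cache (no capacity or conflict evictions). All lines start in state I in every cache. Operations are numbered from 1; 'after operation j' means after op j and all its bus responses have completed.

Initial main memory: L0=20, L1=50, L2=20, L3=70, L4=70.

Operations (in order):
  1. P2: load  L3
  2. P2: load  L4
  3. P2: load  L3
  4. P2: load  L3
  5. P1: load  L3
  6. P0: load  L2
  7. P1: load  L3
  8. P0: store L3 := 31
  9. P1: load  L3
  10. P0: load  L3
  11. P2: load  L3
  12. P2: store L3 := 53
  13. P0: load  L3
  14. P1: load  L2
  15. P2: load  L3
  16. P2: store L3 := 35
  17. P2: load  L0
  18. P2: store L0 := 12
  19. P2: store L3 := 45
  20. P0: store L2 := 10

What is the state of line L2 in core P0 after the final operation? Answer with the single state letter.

state = M

[1] P2: load  L3 | P0:I, P1:I, P2:S(70) | bus: BusRd
[2] P2: load  L4 | P0:I, P1:I, P2:S(70) | bus: BusRd
[3] P2: load  L3 | P0:I, P1:I, P2:S(70) | bus: none
[4] P2: load  L3 | P0:I, P1:I, P2:S(70) | bus: none
[5] P1: load  L3 | P0:I, P1:S(70), P2:S(70) | bus: BusRd
[6] P0: load  L2 | P0:S(20), P1:I, P2:I | bus: BusRd
[7] P1: load  L3 | P0:I, P1:S(70), P2:S(70) | bus: none
[8] P0: store L3 := 31 | P0:M(31), P1:I, P2:I | bus: BusRdX
[9] P1: load  L3 | P0:S(31), P1:S(31), P2:I | bus: BusRd,Flush
[10] P0: load  L3 | P0:S(31), P1:S(31), P2:I | bus: none
[11] P2: load  L3 | P0:S(31), P1:S(31), P2:S(31) | bus: BusRd
[12] P2: store L3 := 53 | P0:I, P1:I, P2:M(53) | bus: BusRdX
[13] P0: load  L3 | P0:S(53), P1:I, P2:S(53) | bus: BusRd,Flush
[14] P1: load  L2 | P0:S(20), P1:S(20), P2:I | bus: BusRd
[15] P2: load  L3 | P0:S(53), P1:I, P2:S(53) | bus: none
[16] P2: store L3 := 35 | P0:I, P1:I, P2:M(35) | bus: BusRdX
[17] P2: load  L0 | P0:I, P1:I, P2:S(20) | bus: BusRd
[18] P2: store L0 := 12 | P0:I, P1:I, P2:M(12) | bus: BusRdX
[19] P2: store L3 := 45 | P0:I, P1:I, P2:M(45) | bus: none
[20] P0: store L2 := 10 | P0:M(10), P1:I, P2:I | bus: BusRdX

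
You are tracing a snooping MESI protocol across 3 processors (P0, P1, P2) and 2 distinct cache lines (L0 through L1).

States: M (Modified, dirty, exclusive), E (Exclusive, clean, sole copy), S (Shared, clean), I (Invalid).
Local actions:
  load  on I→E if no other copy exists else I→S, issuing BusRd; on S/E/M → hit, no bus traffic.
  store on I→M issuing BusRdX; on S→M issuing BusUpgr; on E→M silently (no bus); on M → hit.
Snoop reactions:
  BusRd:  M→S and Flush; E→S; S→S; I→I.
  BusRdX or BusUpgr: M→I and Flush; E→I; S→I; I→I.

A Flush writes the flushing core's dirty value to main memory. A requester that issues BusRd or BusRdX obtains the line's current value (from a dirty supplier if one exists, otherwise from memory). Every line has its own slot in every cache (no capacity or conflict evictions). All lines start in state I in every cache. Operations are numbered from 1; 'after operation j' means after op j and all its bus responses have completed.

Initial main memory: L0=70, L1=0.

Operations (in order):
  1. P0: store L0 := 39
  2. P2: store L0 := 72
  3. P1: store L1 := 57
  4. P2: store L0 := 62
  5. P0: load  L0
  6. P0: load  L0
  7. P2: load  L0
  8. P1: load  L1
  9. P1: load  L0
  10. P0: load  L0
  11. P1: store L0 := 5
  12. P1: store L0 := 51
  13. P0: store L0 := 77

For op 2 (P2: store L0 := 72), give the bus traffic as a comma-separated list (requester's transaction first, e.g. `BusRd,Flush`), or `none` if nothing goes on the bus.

1. P0: store L0 := 39  bus=[BusRdX]  L0: P0=M P1=I P2=I  mem[L0]=70
2. P2: store L0 := 72  bus=[BusRdX,Flush]  L0: P0=I P1=I P2=M  mem[L0]=39
3. P1: store L1 := 57  bus=[BusRdX]  L1: P0=I P1=M P2=I  mem[L1]=0
4. P2: store L0 := 62  bus=[-]  L0: P0=I P1=I P2=M  mem[L0]=39
5. P0: load  L0  bus=[BusRd,Flush]  L0: P0=S P1=I P2=S  mem[L0]=62
6. P0: load  L0  bus=[-]  L0: P0=S P1=I P2=S  mem[L0]=62
7. P2: load  L0  bus=[-]  L0: P0=S P1=I P2=S  mem[L0]=62
8. P1: load  L1  bus=[-]  L1: P0=I P1=M P2=I  mem[L1]=0
9. P1: load  L0  bus=[BusRd]  L0: P0=S P1=S P2=S  mem[L0]=62
10. P0: load  L0  bus=[-]  L0: P0=S P1=S P2=S  mem[L0]=62
11. P1: store L0 := 5  bus=[BusUpgr]  L0: P0=I P1=M P2=I  mem[L0]=62
12. P1: store L0 := 51  bus=[-]  L0: P0=I P1=M P2=I  mem[L0]=62
13. P0: store L0 := 77  bus=[BusRdX,Flush]  L0: P0=M P1=I P2=I  mem[L0]=51

bus = BusRdX,Flush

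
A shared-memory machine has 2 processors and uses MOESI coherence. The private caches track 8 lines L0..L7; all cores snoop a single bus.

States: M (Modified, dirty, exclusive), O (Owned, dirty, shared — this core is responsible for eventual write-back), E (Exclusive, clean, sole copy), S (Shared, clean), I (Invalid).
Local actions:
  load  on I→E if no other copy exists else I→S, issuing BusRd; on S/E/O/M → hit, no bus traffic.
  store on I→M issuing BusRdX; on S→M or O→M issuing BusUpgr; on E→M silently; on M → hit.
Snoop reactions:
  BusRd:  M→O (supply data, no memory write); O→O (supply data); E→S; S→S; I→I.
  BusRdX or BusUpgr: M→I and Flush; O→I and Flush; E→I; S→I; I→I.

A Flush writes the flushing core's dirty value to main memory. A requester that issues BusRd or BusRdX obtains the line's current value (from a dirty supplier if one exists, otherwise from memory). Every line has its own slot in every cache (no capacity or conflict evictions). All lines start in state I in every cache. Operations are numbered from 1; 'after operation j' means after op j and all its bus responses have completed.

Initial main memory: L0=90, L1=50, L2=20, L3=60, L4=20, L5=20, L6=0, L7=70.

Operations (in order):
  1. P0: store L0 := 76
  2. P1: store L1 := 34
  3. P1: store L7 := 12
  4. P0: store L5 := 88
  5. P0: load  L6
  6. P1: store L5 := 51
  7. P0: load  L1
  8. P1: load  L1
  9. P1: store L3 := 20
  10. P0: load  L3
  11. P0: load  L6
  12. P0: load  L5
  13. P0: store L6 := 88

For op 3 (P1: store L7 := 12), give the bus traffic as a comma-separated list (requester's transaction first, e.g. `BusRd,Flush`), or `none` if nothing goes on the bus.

  op1 P0: store L0 := 76 → M/I on L0; bus BusRdX; mem=90
  op2 P1: store L1 := 34 → I/M on L1; bus BusRdX; mem=50
  op3 P1: store L7 := 12 → I/M on L7; bus BusRdX; mem=70
  op4 P0: store L5 := 88 → M/I on L5; bus BusRdX; mem=20
  op5 P0: load  L6 → E/I on L6; bus BusRd; mem=0
  op6 P1: store L5 := 51 → I/M on L5; bus BusRdX Flush; mem=88
  op7 P0: load  L1 → S/O on L1; bus BusRd; mem=50
  op8 P1: load  L1 → S/O on L1; bus (none); mem=50
  op9 P1: store L3 := 20 → I/M on L3; bus BusRdX; mem=60
  op10 P0: load  L3 → S/O on L3; bus BusRd; mem=60
  op11 P0: load  L6 → E/I on L6; bus (none); mem=0
  op12 P0: load  L5 → S/O on L5; bus BusRd; mem=88
  op13 P0: store L6 := 88 → M/I on L6; bus (none); mem=0

bus = BusRdX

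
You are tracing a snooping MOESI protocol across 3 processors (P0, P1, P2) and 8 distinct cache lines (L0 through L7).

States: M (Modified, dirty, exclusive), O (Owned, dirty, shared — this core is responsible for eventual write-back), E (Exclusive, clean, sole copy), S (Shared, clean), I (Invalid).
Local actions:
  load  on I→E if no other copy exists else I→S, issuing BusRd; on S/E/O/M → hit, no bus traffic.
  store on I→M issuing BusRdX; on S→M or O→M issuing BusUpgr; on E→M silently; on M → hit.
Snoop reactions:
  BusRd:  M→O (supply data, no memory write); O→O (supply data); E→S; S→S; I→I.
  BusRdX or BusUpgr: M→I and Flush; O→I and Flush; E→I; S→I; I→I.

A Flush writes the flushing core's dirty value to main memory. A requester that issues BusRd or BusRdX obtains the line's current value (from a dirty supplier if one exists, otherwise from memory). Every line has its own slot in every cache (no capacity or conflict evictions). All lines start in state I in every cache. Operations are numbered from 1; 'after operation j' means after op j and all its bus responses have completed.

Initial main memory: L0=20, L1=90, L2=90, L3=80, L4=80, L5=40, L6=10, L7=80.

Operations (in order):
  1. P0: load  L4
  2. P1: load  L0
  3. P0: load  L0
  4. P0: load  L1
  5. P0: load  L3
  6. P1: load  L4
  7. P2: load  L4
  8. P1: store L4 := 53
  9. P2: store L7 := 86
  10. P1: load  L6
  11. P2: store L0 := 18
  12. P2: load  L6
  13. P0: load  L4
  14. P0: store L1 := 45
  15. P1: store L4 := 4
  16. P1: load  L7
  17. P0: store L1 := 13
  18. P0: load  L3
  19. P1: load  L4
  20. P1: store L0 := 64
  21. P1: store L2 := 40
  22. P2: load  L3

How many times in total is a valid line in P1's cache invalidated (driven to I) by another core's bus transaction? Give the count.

[1] P0: load  L4 | P0:E(80), P1:I, P2:I | bus: BusRd
[2] P1: load  L0 | P0:I, P1:E(20), P2:I | bus: BusRd
[3] P0: load  L0 | P0:S(20), P1:S(20), P2:I | bus: BusRd
[4] P0: load  L1 | P0:E(90), P1:I, P2:I | bus: BusRd
[5] P0: load  L3 | P0:E(80), P1:I, P2:I | bus: BusRd
[6] P1: load  L4 | P0:S(80), P1:S(80), P2:I | bus: BusRd
[7] P2: load  L4 | P0:S(80), P1:S(80), P2:S(80) | bus: BusRd
[8] P1: store L4 := 53 | P0:I, P1:M(53), P2:I | bus: BusUpgr
[9] P2: store L7 := 86 | P0:I, P1:I, P2:M(86) | bus: BusRdX
[10] P1: load  L6 | P0:I, P1:E(10), P2:I | bus: BusRd
[11] P2: store L0 := 18 | P0:I, P1:I, P2:M(18) | bus: BusRdX
[12] P2: load  L6 | P0:I, P1:S(10), P2:S(10) | bus: BusRd
[13] P0: load  L4 | P0:S(53), P1:O(53), P2:I | bus: BusRd
[14] P0: store L1 := 45 | P0:M(45), P1:I, P2:I | bus: none
[15] P1: store L4 := 4 | P0:I, P1:M(4), P2:I | bus: BusUpgr
[16] P1: load  L7 | P0:I, P1:S(86), P2:O(86) | bus: BusRd
[17] P0: store L1 := 13 | P0:M(13), P1:I, P2:I | bus: none
[18] P0: load  L3 | P0:E(80), P1:I, P2:I | bus: none
[19] P1: load  L4 | P0:I, P1:M(4), P2:I | bus: none
[20] P1: store L0 := 64 | P0:I, P1:M(64), P2:I | bus: BusRdX,Flush
[21] P1: store L2 := 40 | P0:I, P1:M(40), P2:I | bus: BusRdX
[22] P2: load  L3 | P0:S(80), P1:I, P2:S(80) | bus: BusRd

invalidations = 1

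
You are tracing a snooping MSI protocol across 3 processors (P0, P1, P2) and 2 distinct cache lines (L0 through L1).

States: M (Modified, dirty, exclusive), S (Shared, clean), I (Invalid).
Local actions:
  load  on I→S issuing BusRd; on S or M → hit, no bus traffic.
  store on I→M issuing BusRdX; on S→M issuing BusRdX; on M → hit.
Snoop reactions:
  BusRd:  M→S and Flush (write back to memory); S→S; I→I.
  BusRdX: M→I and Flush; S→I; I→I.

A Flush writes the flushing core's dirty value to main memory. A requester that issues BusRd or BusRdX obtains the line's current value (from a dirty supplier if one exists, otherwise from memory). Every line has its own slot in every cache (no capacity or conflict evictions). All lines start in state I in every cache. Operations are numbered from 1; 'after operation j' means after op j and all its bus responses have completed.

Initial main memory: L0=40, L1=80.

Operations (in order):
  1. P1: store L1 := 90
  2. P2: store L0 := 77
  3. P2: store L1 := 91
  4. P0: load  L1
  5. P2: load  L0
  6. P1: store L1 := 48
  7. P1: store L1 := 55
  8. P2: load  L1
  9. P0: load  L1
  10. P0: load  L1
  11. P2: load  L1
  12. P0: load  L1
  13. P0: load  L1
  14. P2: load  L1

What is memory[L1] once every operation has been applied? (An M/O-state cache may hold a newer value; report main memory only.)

memory[L1] = 55

1. P1: store L1 := 90  bus=[BusRdX]  L1: P0=I P1=M P2=I  mem[L1]=80
2. P2: store L0 := 77  bus=[BusRdX]  L0: P0=I P1=I P2=M  mem[L0]=40
3. P2: store L1 := 91  bus=[BusRdX,Flush]  L1: P0=I P1=I P2=M  mem[L1]=90
4. P0: load  L1  bus=[BusRd,Flush]  L1: P0=S P1=I P2=S  mem[L1]=91
5. P2: load  L0  bus=[-]  L0: P0=I P1=I P2=M  mem[L0]=40
6. P1: store L1 := 48  bus=[BusRdX]  L1: P0=I P1=M P2=I  mem[L1]=91
7. P1: store L1 := 55  bus=[-]  L1: P0=I P1=M P2=I  mem[L1]=91
8. P2: load  L1  bus=[BusRd,Flush]  L1: P0=I P1=S P2=S  mem[L1]=55
9. P0: load  L1  bus=[BusRd]  L1: P0=S P1=S P2=S  mem[L1]=55
10. P0: load  L1  bus=[-]  L1: P0=S P1=S P2=S  mem[L1]=55
11. P2: load  L1  bus=[-]  L1: P0=S P1=S P2=S  mem[L1]=55
12. P0: load  L1  bus=[-]  L1: P0=S P1=S P2=S  mem[L1]=55
13. P0: load  L1  bus=[-]  L1: P0=S P1=S P2=S  mem[L1]=55
14. P2: load  L1  bus=[-]  L1: P0=S P1=S P2=S  mem[L1]=55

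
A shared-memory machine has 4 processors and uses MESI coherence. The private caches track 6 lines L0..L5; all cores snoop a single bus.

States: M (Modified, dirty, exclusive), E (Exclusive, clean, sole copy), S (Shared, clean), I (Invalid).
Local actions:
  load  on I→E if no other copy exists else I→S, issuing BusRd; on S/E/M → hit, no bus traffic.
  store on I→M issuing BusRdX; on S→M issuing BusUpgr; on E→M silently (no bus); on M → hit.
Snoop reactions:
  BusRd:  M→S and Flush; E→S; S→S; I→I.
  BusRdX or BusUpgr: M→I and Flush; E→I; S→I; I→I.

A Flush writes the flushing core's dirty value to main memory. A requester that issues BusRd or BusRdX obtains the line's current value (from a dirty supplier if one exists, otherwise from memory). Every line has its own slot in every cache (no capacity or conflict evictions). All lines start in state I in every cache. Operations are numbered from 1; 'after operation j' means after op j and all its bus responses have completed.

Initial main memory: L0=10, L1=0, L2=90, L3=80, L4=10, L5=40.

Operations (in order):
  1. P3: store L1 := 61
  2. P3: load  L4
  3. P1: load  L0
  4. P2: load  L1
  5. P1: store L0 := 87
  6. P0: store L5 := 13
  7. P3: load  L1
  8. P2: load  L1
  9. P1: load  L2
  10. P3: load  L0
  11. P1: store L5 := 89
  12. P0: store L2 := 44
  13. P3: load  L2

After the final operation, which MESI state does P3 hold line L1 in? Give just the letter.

state = S

1. P3: store L1 := 61  bus=[BusRdX]  L1: P0=I P1=I P2=I P3=M  mem[L1]=0
2. P3: load  L4  bus=[BusRd]  L4: P0=I P1=I P2=I P3=E  mem[L4]=10
3. P1: load  L0  bus=[BusRd]  L0: P0=I P1=E P2=I P3=I  mem[L0]=10
4. P2: load  L1  bus=[BusRd,Flush]  L1: P0=I P1=I P2=S P3=S  mem[L1]=61
5. P1: store L0 := 87  bus=[-]  L0: P0=I P1=M P2=I P3=I  mem[L0]=10
6. P0: store L5 := 13  bus=[BusRdX]  L5: P0=M P1=I P2=I P3=I  mem[L5]=40
7. P3: load  L1  bus=[-]  L1: P0=I P1=I P2=S P3=S  mem[L1]=61
8. P2: load  L1  bus=[-]  L1: P0=I P1=I P2=S P3=S  mem[L1]=61
9. P1: load  L2  bus=[BusRd]  L2: P0=I P1=E P2=I P3=I  mem[L2]=90
10. P3: load  L0  bus=[BusRd,Flush]  L0: P0=I P1=S P2=I P3=S  mem[L0]=87
11. P1: store L5 := 89  bus=[BusRdX,Flush]  L5: P0=I P1=M P2=I P3=I  mem[L5]=13
12. P0: store L2 := 44  bus=[BusRdX]  L2: P0=M P1=I P2=I P3=I  mem[L2]=90
13. P3: load  L2  bus=[BusRd,Flush]  L2: P0=S P1=I P2=I P3=S  mem[L2]=44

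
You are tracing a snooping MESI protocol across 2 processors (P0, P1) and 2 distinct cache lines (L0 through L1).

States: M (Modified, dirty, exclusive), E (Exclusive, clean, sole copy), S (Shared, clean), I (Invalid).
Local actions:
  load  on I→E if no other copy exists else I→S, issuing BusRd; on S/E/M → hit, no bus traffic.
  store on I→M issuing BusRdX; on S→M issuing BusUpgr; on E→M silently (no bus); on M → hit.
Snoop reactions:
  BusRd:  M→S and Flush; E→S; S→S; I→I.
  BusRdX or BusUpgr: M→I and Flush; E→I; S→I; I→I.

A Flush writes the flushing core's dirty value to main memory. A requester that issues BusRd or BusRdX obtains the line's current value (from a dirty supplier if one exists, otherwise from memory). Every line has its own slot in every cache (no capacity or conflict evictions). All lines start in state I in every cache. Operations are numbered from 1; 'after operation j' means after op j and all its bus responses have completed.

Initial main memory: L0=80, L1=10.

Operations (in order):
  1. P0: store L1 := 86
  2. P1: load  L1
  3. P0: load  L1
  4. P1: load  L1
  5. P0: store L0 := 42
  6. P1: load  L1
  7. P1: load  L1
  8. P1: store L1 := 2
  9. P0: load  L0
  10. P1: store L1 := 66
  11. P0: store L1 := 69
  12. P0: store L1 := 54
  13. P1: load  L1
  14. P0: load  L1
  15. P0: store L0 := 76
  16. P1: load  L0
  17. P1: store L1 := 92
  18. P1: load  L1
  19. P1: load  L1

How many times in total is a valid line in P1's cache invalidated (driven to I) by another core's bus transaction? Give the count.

invalidations = 1

[1] P0: store L1 := 86 | P0:M(86), P1:I | bus: BusRdX
[2] P1: load  L1 | P0:S(86), P1:S(86) | bus: BusRd,Flush
[3] P0: load  L1 | P0:S(86), P1:S(86) | bus: none
[4] P1: load  L1 | P0:S(86), P1:S(86) | bus: none
[5] P0: store L0 := 42 | P0:M(42), P1:I | bus: BusRdX
[6] P1: load  L1 | P0:S(86), P1:S(86) | bus: none
[7] P1: load  L1 | P0:S(86), P1:S(86) | bus: none
[8] P1: store L1 := 2 | P0:I, P1:M(2) | bus: BusUpgr
[9] P0: load  L0 | P0:M(42), P1:I | bus: none
[10] P1: store L1 := 66 | P0:I, P1:M(66) | bus: none
[11] P0: store L1 := 69 | P0:M(69), P1:I | bus: BusRdX,Flush
[12] P0: store L1 := 54 | P0:M(54), P1:I | bus: none
[13] P1: load  L1 | P0:S(54), P1:S(54) | bus: BusRd,Flush
[14] P0: load  L1 | P0:S(54), P1:S(54) | bus: none
[15] P0: store L0 := 76 | P0:M(76), P1:I | bus: none
[16] P1: load  L0 | P0:S(76), P1:S(76) | bus: BusRd,Flush
[17] P1: store L1 := 92 | P0:I, P1:M(92) | bus: BusUpgr
[18] P1: load  L1 | P0:I, P1:M(92) | bus: none
[19] P1: load  L1 | P0:I, P1:M(92) | bus: none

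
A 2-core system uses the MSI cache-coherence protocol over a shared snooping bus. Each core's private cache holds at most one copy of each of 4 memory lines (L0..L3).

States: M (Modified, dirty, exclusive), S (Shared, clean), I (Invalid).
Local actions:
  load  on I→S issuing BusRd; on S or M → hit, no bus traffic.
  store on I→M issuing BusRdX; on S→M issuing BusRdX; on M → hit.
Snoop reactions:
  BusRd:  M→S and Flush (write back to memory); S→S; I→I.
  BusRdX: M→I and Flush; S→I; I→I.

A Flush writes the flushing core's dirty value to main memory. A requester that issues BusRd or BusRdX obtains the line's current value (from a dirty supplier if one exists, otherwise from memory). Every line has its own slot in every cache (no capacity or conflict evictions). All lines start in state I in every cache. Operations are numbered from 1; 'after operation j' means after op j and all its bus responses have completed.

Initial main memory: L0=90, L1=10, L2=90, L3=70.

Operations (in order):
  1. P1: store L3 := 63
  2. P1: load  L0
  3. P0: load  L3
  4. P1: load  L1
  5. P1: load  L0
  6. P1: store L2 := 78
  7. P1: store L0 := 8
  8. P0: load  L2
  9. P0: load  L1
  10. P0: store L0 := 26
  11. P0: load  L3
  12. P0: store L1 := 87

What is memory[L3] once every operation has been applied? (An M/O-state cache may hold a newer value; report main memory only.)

memory[L3] = 63

step 1: P1: store L3 := 63  ⟶  IM  (L3)  txn=BusRdX  M[L3]=70
step 2: P1: load  L0  ⟶  IS  (L0)  txn=BusRd  M[L0]=90
step 3: P0: load  L3  ⟶  SS  (L3)  txn=BusRd+Flush  M[L3]=63
step 4: P1: load  L1  ⟶  IS  (L1)  txn=BusRd  M[L1]=10
step 5: P1: load  L0  ⟶  IS  (L0)  txn=∅  M[L0]=90
step 6: P1: store L2 := 78  ⟶  IM  (L2)  txn=BusRdX  M[L2]=90
step 7: P1: store L0 := 8  ⟶  IM  (L0)  txn=BusRdX  M[L0]=90
step 8: P0: load  L2  ⟶  SS  (L2)  txn=BusRd+Flush  M[L2]=78
step 9: P0: load  L1  ⟶  SS  (L1)  txn=BusRd  M[L1]=10
step 10: P0: store L0 := 26  ⟶  MI  (L0)  txn=BusRdX+Flush  M[L0]=8
step 11: P0: load  L3  ⟶  SS  (L3)  txn=∅  M[L3]=63
step 12: P0: store L1 := 87  ⟶  MI  (L1)  txn=BusRdX  M[L1]=10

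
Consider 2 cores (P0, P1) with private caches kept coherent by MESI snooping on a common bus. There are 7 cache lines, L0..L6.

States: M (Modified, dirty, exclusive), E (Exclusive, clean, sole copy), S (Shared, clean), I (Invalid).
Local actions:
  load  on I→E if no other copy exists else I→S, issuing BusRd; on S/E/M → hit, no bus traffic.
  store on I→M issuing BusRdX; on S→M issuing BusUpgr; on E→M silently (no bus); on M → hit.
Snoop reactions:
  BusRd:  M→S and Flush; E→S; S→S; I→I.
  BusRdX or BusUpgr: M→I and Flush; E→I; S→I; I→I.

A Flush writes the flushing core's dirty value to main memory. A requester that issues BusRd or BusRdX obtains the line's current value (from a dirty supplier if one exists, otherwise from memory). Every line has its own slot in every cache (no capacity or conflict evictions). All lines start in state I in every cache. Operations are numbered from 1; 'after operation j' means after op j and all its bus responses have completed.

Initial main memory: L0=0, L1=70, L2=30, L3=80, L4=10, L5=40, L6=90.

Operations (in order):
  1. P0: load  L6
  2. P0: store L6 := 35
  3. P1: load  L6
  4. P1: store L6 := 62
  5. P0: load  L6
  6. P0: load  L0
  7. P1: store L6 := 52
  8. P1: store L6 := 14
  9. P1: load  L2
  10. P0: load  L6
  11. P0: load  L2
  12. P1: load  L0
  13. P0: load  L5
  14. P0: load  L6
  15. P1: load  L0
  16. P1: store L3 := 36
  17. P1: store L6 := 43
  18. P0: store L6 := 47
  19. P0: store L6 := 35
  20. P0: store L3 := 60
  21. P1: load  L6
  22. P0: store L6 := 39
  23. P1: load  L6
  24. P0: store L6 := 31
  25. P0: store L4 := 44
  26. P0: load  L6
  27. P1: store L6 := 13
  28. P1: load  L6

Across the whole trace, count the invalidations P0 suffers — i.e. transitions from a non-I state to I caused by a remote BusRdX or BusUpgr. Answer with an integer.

[1] P0: load  L6 | P0:E(90), P1:I | bus: BusRd
[2] P0: store L6 := 35 | P0:M(35), P1:I | bus: none
[3] P1: load  L6 | P0:S(35), P1:S(35) | bus: BusRd,Flush
[4] P1: store L6 := 62 | P0:I, P1:M(62) | bus: BusUpgr
[5] P0: load  L6 | P0:S(62), P1:S(62) | bus: BusRd,Flush
[6] P0: load  L0 | P0:E(0), P1:I | bus: BusRd
[7] P1: store L6 := 52 | P0:I, P1:M(52) | bus: BusUpgr
[8] P1: store L6 := 14 | P0:I, P1:M(14) | bus: none
[9] P1: load  L2 | P0:I, P1:E(30) | bus: BusRd
[10] P0: load  L6 | P0:S(14), P1:S(14) | bus: BusRd,Flush
[11] P0: load  L2 | P0:S(30), P1:S(30) | bus: BusRd
[12] P1: load  L0 | P0:S(0), P1:S(0) | bus: BusRd
[13] P0: load  L5 | P0:E(40), P1:I | bus: BusRd
[14] P0: load  L6 | P0:S(14), P1:S(14) | bus: none
[15] P1: load  L0 | P0:S(0), P1:S(0) | bus: none
[16] P1: store L3 := 36 | P0:I, P1:M(36) | bus: BusRdX
[17] P1: store L6 := 43 | P0:I, P1:M(43) | bus: BusUpgr
[18] P0: store L6 := 47 | P0:M(47), P1:I | bus: BusRdX,Flush
[19] P0: store L6 := 35 | P0:M(35), P1:I | bus: none
[20] P0: store L3 := 60 | P0:M(60), P1:I | bus: BusRdX,Flush
[21] P1: load  L6 | P0:S(35), P1:S(35) | bus: BusRd,Flush
[22] P0: store L6 := 39 | P0:M(39), P1:I | bus: BusUpgr
[23] P1: load  L6 | P0:S(39), P1:S(39) | bus: BusRd,Flush
[24] P0: store L6 := 31 | P0:M(31), P1:I | bus: BusUpgr
[25] P0: store L4 := 44 | P0:M(44), P1:I | bus: BusRdX
[26] P0: load  L6 | P0:M(31), P1:I | bus: none
[27] P1: store L6 := 13 | P0:I, P1:M(13) | bus: BusRdX,Flush
[28] P1: load  L6 | P0:I, P1:M(13) | bus: none

invalidations = 4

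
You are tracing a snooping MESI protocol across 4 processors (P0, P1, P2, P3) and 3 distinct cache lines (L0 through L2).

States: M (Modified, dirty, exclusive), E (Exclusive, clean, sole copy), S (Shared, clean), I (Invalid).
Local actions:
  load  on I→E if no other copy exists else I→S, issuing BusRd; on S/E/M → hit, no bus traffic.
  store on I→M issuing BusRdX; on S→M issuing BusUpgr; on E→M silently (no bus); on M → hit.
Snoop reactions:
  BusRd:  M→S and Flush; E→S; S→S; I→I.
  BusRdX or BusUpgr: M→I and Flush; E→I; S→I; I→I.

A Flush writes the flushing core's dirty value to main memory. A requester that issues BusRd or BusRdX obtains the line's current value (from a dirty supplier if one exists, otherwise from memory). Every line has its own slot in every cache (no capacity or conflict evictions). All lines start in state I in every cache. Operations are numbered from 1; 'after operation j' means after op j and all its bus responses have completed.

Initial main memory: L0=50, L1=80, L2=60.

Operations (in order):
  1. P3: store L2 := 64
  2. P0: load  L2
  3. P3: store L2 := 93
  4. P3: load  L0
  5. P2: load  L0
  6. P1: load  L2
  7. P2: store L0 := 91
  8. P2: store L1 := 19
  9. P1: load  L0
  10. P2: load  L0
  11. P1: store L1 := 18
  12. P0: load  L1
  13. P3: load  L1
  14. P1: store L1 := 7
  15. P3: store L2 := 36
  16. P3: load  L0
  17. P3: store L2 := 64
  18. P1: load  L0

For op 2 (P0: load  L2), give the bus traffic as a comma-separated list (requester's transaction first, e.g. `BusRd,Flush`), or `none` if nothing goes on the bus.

  op1 P3: store L2 := 64 → I/I/I/M on L2; bus BusRdX; mem=60
  op2 P0: load  L2 → S/I/I/S on L2; bus BusRd Flush; mem=64
  op3 P3: store L2 := 93 → I/I/I/M on L2; bus BusUpgr; mem=64
  op4 P3: load  L0 → I/I/I/E on L0; bus BusRd; mem=50
  op5 P2: load  L0 → I/I/S/S on L0; bus BusRd; mem=50
  op6 P1: load  L2 → I/S/I/S on L2; bus BusRd Flush; mem=93
  op7 P2: store L0 := 91 → I/I/M/I on L0; bus BusUpgr; mem=50
  op8 P2: store L1 := 19 → I/I/M/I on L1; bus BusRdX; mem=80
  op9 P1: load  L0 → I/S/S/I on L0; bus BusRd Flush; mem=91
  op10 P2: load  L0 → I/S/S/I on L0; bus (none); mem=91
  op11 P1: store L1 := 18 → I/M/I/I on L1; bus BusRdX Flush; mem=19
  op12 P0: load  L1 → S/S/I/I on L1; bus BusRd Flush; mem=18
  op13 P3: load  L1 → S/S/I/S on L1; bus BusRd; mem=18
  op14 P1: store L1 := 7 → I/M/I/I on L1; bus BusUpgr; mem=18
  op15 P3: store L2 := 36 → I/I/I/M on L2; bus BusUpgr; mem=93
  op16 P3: load  L0 → I/S/S/S on L0; bus BusRd; mem=91
  op17 P3: store L2 := 64 → I/I/I/M on L2; bus (none); mem=93
  op18 P1: load  L0 → I/S/S/S on L0; bus (none); mem=91

bus = BusRd,Flush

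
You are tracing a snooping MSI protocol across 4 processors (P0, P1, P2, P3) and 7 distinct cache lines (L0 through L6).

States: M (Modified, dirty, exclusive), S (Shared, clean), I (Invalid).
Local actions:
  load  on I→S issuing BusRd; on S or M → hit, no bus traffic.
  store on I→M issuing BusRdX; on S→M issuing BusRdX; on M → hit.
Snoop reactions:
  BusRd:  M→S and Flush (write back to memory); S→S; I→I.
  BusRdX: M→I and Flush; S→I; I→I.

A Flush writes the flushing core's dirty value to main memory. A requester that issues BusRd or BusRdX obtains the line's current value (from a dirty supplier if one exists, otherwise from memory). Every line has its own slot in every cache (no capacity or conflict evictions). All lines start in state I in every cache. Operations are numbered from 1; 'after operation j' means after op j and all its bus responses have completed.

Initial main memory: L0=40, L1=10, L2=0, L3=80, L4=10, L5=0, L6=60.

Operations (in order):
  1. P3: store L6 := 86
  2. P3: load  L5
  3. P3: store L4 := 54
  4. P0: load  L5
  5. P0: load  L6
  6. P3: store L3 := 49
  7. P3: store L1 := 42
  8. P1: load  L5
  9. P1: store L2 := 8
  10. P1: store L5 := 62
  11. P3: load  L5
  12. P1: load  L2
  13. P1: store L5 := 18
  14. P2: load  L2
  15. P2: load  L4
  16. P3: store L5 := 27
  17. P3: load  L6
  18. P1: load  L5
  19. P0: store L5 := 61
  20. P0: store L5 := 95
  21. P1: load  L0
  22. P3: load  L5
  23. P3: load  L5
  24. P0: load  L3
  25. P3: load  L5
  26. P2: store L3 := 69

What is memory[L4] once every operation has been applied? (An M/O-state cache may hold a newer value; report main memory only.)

1. P3: store L6 := 86  bus=[BusRdX]  L6: P0=I P1=I P2=I P3=M  mem[L6]=60
2. P3: load  L5  bus=[BusRd]  L5: P0=I P1=I P2=I P3=S  mem[L5]=0
3. P3: store L4 := 54  bus=[BusRdX]  L4: P0=I P1=I P2=I P3=M  mem[L4]=10
4. P0: load  L5  bus=[BusRd]  L5: P0=S P1=I P2=I P3=S  mem[L5]=0
5. P0: load  L6  bus=[BusRd,Flush]  L6: P0=S P1=I P2=I P3=S  mem[L6]=86
6. P3: store L3 := 49  bus=[BusRdX]  L3: P0=I P1=I P2=I P3=M  mem[L3]=80
7. P3: store L1 := 42  bus=[BusRdX]  L1: P0=I P1=I P2=I P3=M  mem[L1]=10
8. P1: load  L5  bus=[BusRd]  L5: P0=S P1=S P2=I P3=S  mem[L5]=0
9. P1: store L2 := 8  bus=[BusRdX]  L2: P0=I P1=M P2=I P3=I  mem[L2]=0
10. P1: store L5 := 62  bus=[BusRdX]  L5: P0=I P1=M P2=I P3=I  mem[L5]=0
11. P3: load  L5  bus=[BusRd,Flush]  L5: P0=I P1=S P2=I P3=S  mem[L5]=62
12. P1: load  L2  bus=[-]  L2: P0=I P1=M P2=I P3=I  mem[L2]=0
13. P1: store L5 := 18  bus=[BusRdX]  L5: P0=I P1=M P2=I P3=I  mem[L5]=62
14. P2: load  L2  bus=[BusRd,Flush]  L2: P0=I P1=S P2=S P3=I  mem[L2]=8
15. P2: load  L4  bus=[BusRd,Flush]  L4: P0=I P1=I P2=S P3=S  mem[L4]=54
16. P3: store L5 := 27  bus=[BusRdX,Flush]  L5: P0=I P1=I P2=I P3=M  mem[L5]=18
17. P3: load  L6  bus=[-]  L6: P0=S P1=I P2=I P3=S  mem[L6]=86
18. P1: load  L5  bus=[BusRd,Flush]  L5: P0=I P1=S P2=I P3=S  mem[L5]=27
19. P0: store L5 := 61  bus=[BusRdX]  L5: P0=M P1=I P2=I P3=I  mem[L5]=27
20. P0: store L5 := 95  bus=[-]  L5: P0=M P1=I P2=I P3=I  mem[L5]=27
21. P1: load  L0  bus=[BusRd]  L0: P0=I P1=S P2=I P3=I  mem[L0]=40
22. P3: load  L5  bus=[BusRd,Flush]  L5: P0=S P1=I P2=I P3=S  mem[L5]=95
23. P3: load  L5  bus=[-]  L5: P0=S P1=I P2=I P3=S  mem[L5]=95
24. P0: load  L3  bus=[BusRd,Flush]  L3: P0=S P1=I P2=I P3=S  mem[L3]=49
25. P3: load  L5  bus=[-]  L5: P0=S P1=I P2=I P3=S  mem[L5]=95
26. P2: store L3 := 69  bus=[BusRdX]  L3: P0=I P1=I P2=M P3=I  mem[L3]=49

memory[L4] = 54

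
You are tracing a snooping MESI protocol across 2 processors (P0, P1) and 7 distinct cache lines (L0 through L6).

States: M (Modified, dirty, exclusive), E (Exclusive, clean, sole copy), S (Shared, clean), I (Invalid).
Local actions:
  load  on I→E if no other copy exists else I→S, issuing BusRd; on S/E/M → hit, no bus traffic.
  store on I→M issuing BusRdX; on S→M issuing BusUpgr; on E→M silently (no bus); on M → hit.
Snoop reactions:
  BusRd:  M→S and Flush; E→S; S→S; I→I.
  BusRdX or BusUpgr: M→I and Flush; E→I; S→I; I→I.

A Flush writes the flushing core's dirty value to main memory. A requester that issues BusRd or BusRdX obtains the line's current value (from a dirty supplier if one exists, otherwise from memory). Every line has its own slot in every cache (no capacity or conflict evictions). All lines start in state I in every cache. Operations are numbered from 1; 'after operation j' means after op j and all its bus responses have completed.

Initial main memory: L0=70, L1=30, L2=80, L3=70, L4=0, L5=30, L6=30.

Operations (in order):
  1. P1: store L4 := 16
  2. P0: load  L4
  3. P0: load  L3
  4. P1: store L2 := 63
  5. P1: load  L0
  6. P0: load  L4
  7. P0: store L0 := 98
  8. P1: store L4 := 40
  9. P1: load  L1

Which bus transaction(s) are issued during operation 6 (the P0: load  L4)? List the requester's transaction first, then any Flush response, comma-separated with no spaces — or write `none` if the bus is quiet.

bus = none

[1] P1: store L4 := 16 | P0:I, P1:M(16) | bus: BusRdX
[2] P0: load  L4 | P0:S(16), P1:S(16) | bus: BusRd,Flush
[3] P0: load  L3 | P0:E(70), P1:I | bus: BusRd
[4] P1: store L2 := 63 | P0:I, P1:M(63) | bus: BusRdX
[5] P1: load  L0 | P0:I, P1:E(70) | bus: BusRd
[6] P0: load  L4 | P0:S(16), P1:S(16) | bus: none
[7] P0: store L0 := 98 | P0:M(98), P1:I | bus: BusRdX
[8] P1: store L4 := 40 | P0:I, P1:M(40) | bus: BusUpgr
[9] P1: load  L1 | P0:I, P1:E(30) | bus: BusRd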